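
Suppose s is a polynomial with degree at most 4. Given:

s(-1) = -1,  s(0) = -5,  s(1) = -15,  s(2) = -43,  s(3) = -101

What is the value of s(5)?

First differences: -4, -10, -28, -58. Second differences: -6, -18, -30. Third differences: -12, -12.
Level-3 differences are constant, so s has degree 3.
Fitting a degree-3 polynomial gives s(k) = -2k³ - 3k² - 5k - 5.
Then s(5) = -355.

-355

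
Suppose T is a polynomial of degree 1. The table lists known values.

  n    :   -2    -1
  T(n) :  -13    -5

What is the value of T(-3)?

Write T(n) = an + b; the 2 given values yield a linear system in the 2 coefficients.
Solving, T(n) = 8n + 3.
Then T(-3) = -21.

-21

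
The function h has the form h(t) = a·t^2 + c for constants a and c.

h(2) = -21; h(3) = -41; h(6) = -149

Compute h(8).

From h(2) = -21 and h(3) = -41: 4a + c = -21 and 9a + c = -41.
Subtracting: 5a = -20, so a = -4; then c = -21 − (-4)·4 = -5.
So h(t) = -4t² − 5, and h(8) = -261.

-261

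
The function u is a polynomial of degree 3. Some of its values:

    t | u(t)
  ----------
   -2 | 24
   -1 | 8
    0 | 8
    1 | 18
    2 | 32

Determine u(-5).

228

First differences: -16, 0, 10, 14. Second differences: 16, 10, 4. Third differences: -6, -6.
Level-3 differences are constant, so u has degree 3.
Fitting a degree-3 polynomial gives u(t) = -t³ + 5t² + 6t + 8.
Then u(-5) = 228.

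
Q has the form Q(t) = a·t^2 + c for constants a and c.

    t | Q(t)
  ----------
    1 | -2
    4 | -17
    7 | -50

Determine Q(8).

-65

From Q(1) = -2 and Q(4) = -17: 1a + c = -2 and 16a + c = -17.
Subtracting: 15a = -15, so a = -1; then c = -2 − (-1)·1 = -1.
So Q(t) = -1t² − 1, and Q(8) = -65.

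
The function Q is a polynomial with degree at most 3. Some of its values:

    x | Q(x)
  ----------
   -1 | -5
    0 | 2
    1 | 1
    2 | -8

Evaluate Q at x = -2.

-20

First differences: 7, -1, -9. Second differences: -8, -8.
Level-2 differences are constant, so Q has degree 2.
Fitting a degree-2 polynomial gives Q(x) = -4x² + 3x + 2.
Then Q(-2) = -20.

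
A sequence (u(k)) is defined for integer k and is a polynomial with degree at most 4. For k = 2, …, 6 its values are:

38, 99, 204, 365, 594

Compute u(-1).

-1

Write u(k) = ak^4 + bk³ + ck² + dk + e; the 5 given values yield a linear system in the 5 coefficients.
Solving, the leading coefficient vanishes, and u(k) = 2k³ + 4k² + 3k.
Then u(-1) = -1.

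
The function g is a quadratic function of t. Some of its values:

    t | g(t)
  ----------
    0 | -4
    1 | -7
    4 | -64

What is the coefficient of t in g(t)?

1

Write g(t) = at² + bt + c; the 3 given values yield a linear system in the 3 coefficients.
Solving, g(t) = -4t² + t - 4.
The coefficient of t is 1.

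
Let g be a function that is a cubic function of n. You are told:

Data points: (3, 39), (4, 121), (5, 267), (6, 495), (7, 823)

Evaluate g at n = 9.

First differences: 82, 146, 228, 328. Second differences: 64, 82, 100. Third differences: 18, 18.
Level-3 differences are constant, so g has degree 3.
Fitting a degree-3 polynomial gives g(n) = 3n³ - 4n² - n - 3.
Then g(9) = 1851.

1851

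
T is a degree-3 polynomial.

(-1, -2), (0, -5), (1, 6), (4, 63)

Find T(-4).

Write T(m) = am³ + bm² + cm + d; the 4 given values yield a linear system in the 4 coefficients.
Solving, T(m) = -m³ + 7m² + 5m - 5.
Then T(-4) = 151.

151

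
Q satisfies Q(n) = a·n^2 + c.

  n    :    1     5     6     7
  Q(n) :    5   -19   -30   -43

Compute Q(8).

-58

From Q(1) = 5 and Q(5) = -19: 1a + c = 5 and 25a + c = -19.
Subtracting: 24a = -24, so a = -1; then c = 5 − (-1)·1 = 6.
So Q(n) = -1n² + 6, and Q(8) = -58.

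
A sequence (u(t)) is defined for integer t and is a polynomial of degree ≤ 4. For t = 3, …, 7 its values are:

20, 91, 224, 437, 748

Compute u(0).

-1

Write u(t) = at^4 + bt³ + ct² + dt + e; the 5 given values yield a linear system in the 5 coefficients.
Solving, the leading coefficient vanishes, and u(t) = 3t³ - 5t² - 5t - 1.
Then u(0) = -1.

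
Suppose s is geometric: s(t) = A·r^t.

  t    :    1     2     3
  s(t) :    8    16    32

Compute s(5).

128

Consecutive ratio: 16/8 = 2, and 32/16 = 2, so r = 2.
Then A·2^1 = 8 gives A = 4, and s(t) = 4·2^t.
s(5) = 4·2^5 = 128.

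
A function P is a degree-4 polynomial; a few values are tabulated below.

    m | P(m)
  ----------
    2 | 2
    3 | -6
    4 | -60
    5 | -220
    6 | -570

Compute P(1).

0

Write P(m) = am^4 + bm³ + cm² + dm + e; the 5 given values yield a linear system in the 5 coefficients.
Solving, P(m) = -m^4 + 4m³ - 4m² + m.
Then P(1) = 0.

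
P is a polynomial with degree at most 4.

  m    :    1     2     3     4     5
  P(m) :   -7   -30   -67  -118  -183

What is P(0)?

2

First differences: -23, -37, -51, -65. Second differences: -14, -14, -14.
Level-2 differences are constant, so P has degree 2.
Fitting a degree-2 polynomial gives P(m) = -7m² - 2m + 2.
The constant term is P(0) = 2.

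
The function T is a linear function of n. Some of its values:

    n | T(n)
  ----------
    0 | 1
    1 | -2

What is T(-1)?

4

Write T(n) = an + b; the 2 given values yield a linear system in the 2 coefficients.
Solving, T(n) = -3n + 1.
Then T(-1) = 4.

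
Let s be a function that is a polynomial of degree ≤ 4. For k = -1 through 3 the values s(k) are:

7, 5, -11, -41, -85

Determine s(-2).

-5

First differences: -2, -16, -30, -44. Second differences: -14, -14, -14.
Level-2 differences are constant, so s has degree 2.
Fitting a degree-2 polynomial gives s(k) = -7k² - 9k + 5.
Then s(-2) = -5.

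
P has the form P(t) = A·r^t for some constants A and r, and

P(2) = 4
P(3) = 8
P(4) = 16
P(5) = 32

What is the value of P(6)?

Consecutive ratio: 8/4 = 2, and 16/8 = 2, so r = 2.
Then A·2^2 = 4 gives A = 1, and P(t) = 1·2^t.
P(6) = 1·2^6 = 64.

64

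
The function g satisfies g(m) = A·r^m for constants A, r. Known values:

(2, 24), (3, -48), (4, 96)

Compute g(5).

Consecutive ratio: -48/24 = -2, and 96/(-48) = -2, so r = -2.
Then A·(-2)^2 = 24 gives A = 6, and g(m) = 6·(-2)^m.
g(5) = 6·(-2)^5 = -192.

-192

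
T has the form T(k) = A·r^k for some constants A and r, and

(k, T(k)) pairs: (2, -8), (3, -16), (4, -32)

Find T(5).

-64

Consecutive ratio: -16/(-8) = 2, and -32/(-16) = 2, so r = 2.
Then A·2^2 = -8 gives A = -2, and T(k) = -2·2^k.
T(5) = -2·2^5 = -64.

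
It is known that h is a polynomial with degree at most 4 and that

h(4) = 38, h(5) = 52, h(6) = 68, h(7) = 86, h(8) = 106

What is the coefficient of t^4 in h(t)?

Write h(t) = at^4 + bt³ + ct² + dt + e; the 5 given values yield a linear system in the 5 coefficients.
Solving, the top 2 coefficients vanish, and h(t) = t² + 5t + 2.
The coefficient of t^4 is 0.

0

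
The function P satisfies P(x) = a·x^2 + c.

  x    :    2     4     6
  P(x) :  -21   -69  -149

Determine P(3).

From P(2) = -21 and P(4) = -69: 4a + c = -21 and 16a + c = -69.
Subtracting: 12a = -48, so a = -4; then c = -21 − (-4)·4 = -5.
So P(x) = -4x² − 5, and P(3) = -41.

-41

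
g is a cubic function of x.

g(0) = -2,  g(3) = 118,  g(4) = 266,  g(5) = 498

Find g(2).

Write g(x) = ax³ + bx² + cx + d; the 4 given values yield a linear system in the 4 coefficients.
Solving, g(x) = 3x³ + 6x² - 5x - 2.
Then g(2) = 36.

36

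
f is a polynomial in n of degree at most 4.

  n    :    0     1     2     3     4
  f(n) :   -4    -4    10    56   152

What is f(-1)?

-8

First differences: 0, 14, 46, 96. Second differences: 14, 32, 50. Third differences: 18, 18.
Level-3 differences are constant, so f has degree 3.
Fitting a degree-3 polynomial gives f(n) = 3n³ - 2n² - n - 4.
Then f(-1) = -8.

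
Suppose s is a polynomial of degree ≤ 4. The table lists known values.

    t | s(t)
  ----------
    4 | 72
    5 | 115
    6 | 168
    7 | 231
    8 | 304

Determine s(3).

39

First differences: 43, 53, 63, 73. Second differences: 10, 10, 10.
Level-2 differences are constant, so s has degree 2.
Fitting a degree-2 polynomial gives s(t) = 5t² - 2t.
Then s(3) = 39.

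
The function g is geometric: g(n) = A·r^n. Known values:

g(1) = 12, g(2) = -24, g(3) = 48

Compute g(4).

Consecutive ratio: -24/12 = -2, and 48/(-24) = -2, so r = -2.
Then A·(-2)^1 = 12 gives A = -6, and g(n) = -6·(-2)^n.
g(4) = -6·(-2)^4 = -96.

-96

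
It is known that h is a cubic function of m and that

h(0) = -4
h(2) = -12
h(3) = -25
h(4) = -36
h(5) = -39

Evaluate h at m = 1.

Write h(m) = am³ + bm² + cm + d; the 5 given values yield a linear system in the 4 coefficients.
Solving, h(m) = m³ - 8m² + 8m - 4.
Then h(1) = -3.

-3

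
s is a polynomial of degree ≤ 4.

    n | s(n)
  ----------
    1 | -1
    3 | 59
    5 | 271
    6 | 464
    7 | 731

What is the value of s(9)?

1535

Write s(n) = an^4 + bn³ + cn² + dn + e; the 5 given values yield a linear system in the 5 coefficients.
Solving, the leading coefficient vanishes, and s(n) = 2n³ + n² - 4.
Then s(9) = 1535.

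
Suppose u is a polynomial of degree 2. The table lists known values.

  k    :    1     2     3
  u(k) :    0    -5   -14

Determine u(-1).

Write u(k) = ak² + bk + c; the 3 given values yield a linear system in the 3 coefficients.
Solving, u(k) = -2k² + k + 1.
Then u(-1) = -2.

-2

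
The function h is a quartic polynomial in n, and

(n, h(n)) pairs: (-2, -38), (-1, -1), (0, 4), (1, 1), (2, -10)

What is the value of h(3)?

-53

Write h(n) = an^4 + bn³ + cn² + dn + e; the 5 given values yield a linear system in the 5 coefficients.
Solving, h(n) = -n^4 + 2n³ - 3n² - n + 4.
Then h(3) = -53.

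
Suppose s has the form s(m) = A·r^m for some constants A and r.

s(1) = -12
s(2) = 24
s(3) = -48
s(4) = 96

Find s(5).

Consecutive ratio: 24/(-12) = -2, and -48/24 = -2, so r = -2.
Then A·(-2)^1 = -12 gives A = 6, and s(m) = 6·(-2)^m.
s(5) = 6·(-2)^5 = -192.

-192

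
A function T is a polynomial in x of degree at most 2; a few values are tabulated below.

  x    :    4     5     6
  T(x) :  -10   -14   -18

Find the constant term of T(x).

Write T(x) = ax² + bx + c; the 3 given values yield a linear system in the 3 coefficients.
Solving, the leading coefficient vanishes, and T(x) = -4x + 6.
The constant term is T(0) = 6.

6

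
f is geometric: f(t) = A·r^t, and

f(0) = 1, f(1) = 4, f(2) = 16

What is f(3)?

64

Consecutive ratio: 4/1 = 4, and 16/4 = 4, so r = 4.
Then A·4^0 = 1 gives A = 1, and f(t) = 1·4^t.
f(3) = 1·4^3 = 64.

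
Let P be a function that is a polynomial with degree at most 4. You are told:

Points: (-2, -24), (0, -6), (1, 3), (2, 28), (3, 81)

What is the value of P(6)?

528

Write P(m) = am^4 + bm³ + cm² + dm + e; the 5 given values yield a linear system in the 5 coefficients.
Solving, the leading coefficient vanishes, and P(m) = 2m³ + 2m² + 5m - 6.
Then P(6) = 528.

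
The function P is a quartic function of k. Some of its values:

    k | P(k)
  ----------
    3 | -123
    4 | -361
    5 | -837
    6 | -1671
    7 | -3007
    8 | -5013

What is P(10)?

-11827

First differences: -238, -476, -834, -1336, -2006. Second differences: -238, -358, -502, -670. Third differences: -120, -144, -168. Fourth differences: -24, -24.
Level-4 differences are constant, so P has degree 4.
Fitting a degree-4 polynomial gives P(k) = -k^4 - 2k³ + 2k² - 3k + 3.
Then P(10) = -11827.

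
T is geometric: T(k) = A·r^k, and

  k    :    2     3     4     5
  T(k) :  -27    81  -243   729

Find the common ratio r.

-3

Consecutive ratio: 81/(-27) = -3, and -243/81 = -3, so r = -3.
Then A·(-3)^2 = -27 gives A = -3, and T(k) = -3·(-3)^k.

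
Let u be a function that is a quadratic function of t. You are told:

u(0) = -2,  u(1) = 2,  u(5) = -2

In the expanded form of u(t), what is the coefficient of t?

5

Write u(t) = at² + bt + c; the 3 given values yield a linear system in the 3 coefficients.
Solving, u(t) = -t² + 5t - 2.
The coefficient of t is 5.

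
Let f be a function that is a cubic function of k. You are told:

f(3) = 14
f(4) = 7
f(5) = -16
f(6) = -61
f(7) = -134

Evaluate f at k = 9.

First differences: -7, -23, -45, -73. Second differences: -16, -22, -28. Third differences: -6, -6.
Level-3 differences are constant, so f has degree 3.
Fitting a degree-3 polynomial gives f(k) = -k³ + 4k² + 2k - 1.
Then f(9) = -388.

-388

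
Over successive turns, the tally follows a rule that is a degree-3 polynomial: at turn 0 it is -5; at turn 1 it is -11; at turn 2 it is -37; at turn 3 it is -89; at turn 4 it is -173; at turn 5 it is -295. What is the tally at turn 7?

Write the value at n as h(n).
First differences: -6, -26, -52, -84, -122. Second differences: -20, -26, -32, -38. Third differences: -6, -6, -6.
Level-3 differences are constant, so h has degree 3.
Fitting a degree-3 polynomial gives h(n) = -n³ - 7n² + 2n - 5.
Then h(7) = -677.

-677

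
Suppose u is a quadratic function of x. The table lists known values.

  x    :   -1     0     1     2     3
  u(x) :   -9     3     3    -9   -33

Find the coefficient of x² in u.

First differences: 12, 0, -12, -24. Second differences: -12, -12, -12.
Level-2 differences are constant, so u has degree 2.
Fitting a degree-2 polynomial gives u(x) = -6x² + 6x + 3.
The coefficient of x² is -6.

-6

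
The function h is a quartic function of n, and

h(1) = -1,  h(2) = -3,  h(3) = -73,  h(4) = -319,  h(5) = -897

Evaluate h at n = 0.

Write h(n) = an^4 + bn³ + cn² + dn + e; the 5 given values yield a linear system in the 5 coefficients.
Solving, h(n) = -2n^4 + 2n³ + 4n² + 2n - 7.
Then h(0) = -7.

-7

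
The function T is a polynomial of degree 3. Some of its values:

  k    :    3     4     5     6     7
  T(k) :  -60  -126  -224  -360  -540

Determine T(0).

6

First differences: -66, -98, -136, -180. Second differences: -32, -38, -44. Third differences: -6, -6.
Level-3 differences are constant, so T has degree 3.
Fitting a degree-3 polynomial gives T(k) = -k³ - 4k² - k + 6.
Then T(0) = 6.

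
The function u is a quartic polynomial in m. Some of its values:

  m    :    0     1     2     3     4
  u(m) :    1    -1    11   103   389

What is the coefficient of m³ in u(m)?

-1

Write u(m) = am^4 + bm³ + cm² + dm + e; the 5 given values yield a linear system in the 5 coefficients.
Solving, u(m) = 2m^4 - m³ - 4m² + m + 1.
The coefficient of m³ is -1.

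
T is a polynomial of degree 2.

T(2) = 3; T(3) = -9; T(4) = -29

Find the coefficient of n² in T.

-4

Write T(n) = an² + bn + c; the 3 given values yield a linear system in the 3 coefficients.
Solving, T(n) = -4n² + 8n + 3.
The coefficient of n² is -4.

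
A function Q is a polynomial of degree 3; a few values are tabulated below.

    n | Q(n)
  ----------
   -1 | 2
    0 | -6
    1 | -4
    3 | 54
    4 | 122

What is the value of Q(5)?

Write Q(n) = an³ + bn² + cn + d; the 5 given values yield a linear system in the 4 coefficients.
Solving, Q(n) = n³ + 5n² - 4n - 6.
Then Q(5) = 224.

224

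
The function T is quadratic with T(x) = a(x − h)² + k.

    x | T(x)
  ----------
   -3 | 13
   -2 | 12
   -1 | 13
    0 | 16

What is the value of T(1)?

First differences -1, 1, 3; second difference 2 = 2a, so a = 1.
Expanding, the x-coefficient is −2ah = -2h; matching it to the data gives h = -2, and then k = 12.
So T(x) = 1(x + 2)² + 12.
T(1) = 1·3² + 12 = 21.

21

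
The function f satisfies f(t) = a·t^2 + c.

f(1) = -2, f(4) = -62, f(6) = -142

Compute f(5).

From f(1) = -2 and f(4) = -62: 1a + c = -2 and 16a + c = -62.
Subtracting: 15a = -60, so a = -4; then c = -2 − (-4)·1 = 2.
So f(t) = -4t² + 2, and f(5) = -98.

-98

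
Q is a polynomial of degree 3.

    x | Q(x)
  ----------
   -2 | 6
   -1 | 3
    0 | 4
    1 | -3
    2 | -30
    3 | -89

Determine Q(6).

First differences: -3, 1, -7, -27, -59. Second differences: 4, -8, -20, -32. Third differences: -12, -12, -12.
Level-3 differences are constant, so Q has degree 3.
Fitting a degree-3 polynomial gives Q(x) = -2x³ - 4x² - x + 4.
Then Q(6) = -578.

-578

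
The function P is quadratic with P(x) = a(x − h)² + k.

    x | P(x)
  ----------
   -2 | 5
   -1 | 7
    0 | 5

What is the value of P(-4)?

First differences 2, -2; second difference -4 = 2a, so a = -2.
Expanding, the x-coefficient is −2ah = 4h; matching it to the data gives h = -1, and then k = 7.
So P(x) = -2(x + 1)² + 7.
P(-4) = -2·(-3)² + 7 = -11.

-11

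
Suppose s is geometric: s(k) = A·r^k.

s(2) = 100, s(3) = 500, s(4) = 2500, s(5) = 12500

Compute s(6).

62500

Consecutive ratio: 500/100 = 5, and 2500/500 = 5, so r = 5.
Then A·5^2 = 100 gives A = 4, and s(k) = 4·5^k.
s(6) = 4·5^6 = 62500.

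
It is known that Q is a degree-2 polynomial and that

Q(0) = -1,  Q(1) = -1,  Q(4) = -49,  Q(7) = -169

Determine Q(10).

Write Q(k) = ak² + bk + c; the 4 given values yield a linear system in the 3 coefficients.
Solving, Q(k) = -4k² + 4k - 1.
Then Q(10) = -361.

-361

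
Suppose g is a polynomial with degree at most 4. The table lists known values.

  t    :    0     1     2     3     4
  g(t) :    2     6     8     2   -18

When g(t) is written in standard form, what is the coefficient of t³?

Write g(t) = at^4 + bt³ + ct² + dt + e; the 5 given values yield a linear system in the 5 coefficients.
Solving, the leading coefficient vanishes, and g(t) = -t³ + 2t² + 3t + 2.
The coefficient of t³ is -1.

-1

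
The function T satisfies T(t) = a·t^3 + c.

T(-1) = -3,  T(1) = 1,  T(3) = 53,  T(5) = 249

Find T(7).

From T(-1) = -3 and T(1) = 1: -1a + c = -3 and 1a + c = 1.
Subtracting: 2a = 4, so a = 2; then c = -3 − 2·(-1) = -1.
So T(t) = 2t³ − 1, and T(7) = 685.

685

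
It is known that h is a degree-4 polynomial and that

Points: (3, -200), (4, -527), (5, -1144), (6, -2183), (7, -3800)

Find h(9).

-9512

Write h(x) = ax^4 + bx³ + cx² + dx + e; the 5 given values yield a linear system in the 5 coefficients.
Solving, h(x) = -x^4 - 4x³ - 4x + 1.
Then h(9) = -9512.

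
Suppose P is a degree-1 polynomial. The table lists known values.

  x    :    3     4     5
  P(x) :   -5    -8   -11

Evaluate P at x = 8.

-20

First differences: -3, -3.
Level-1 differences are constant, so P has degree 1.
Fitting a degree-1 polynomial gives P(x) = -3x + 4.
Then P(8) = -20.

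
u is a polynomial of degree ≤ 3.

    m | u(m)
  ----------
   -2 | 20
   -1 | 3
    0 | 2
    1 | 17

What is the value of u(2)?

48

Write u(m) = am³ + bm² + cm + d; the 4 given values yield a linear system in the 4 coefficients.
Solving, the leading coefficient vanishes, and u(m) = 8m² + 7m + 2.
Then u(2) = 48.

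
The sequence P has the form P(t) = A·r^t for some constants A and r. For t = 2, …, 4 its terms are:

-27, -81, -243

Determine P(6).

Consecutive ratio: -81/(-27) = 3, and -243/(-81) = 3, so r = 3.
Then A·3^2 = -27 gives A = -3, and P(t) = -3·3^t.
P(6) = -3·3^6 = -2187.

-2187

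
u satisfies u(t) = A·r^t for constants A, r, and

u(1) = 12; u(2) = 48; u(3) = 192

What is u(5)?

3072

Consecutive ratio: 48/12 = 4, and 192/48 = 4, so r = 4.
Then A·4^1 = 12 gives A = 3, and u(t) = 3·4^t.
u(5) = 3·4^5 = 3072.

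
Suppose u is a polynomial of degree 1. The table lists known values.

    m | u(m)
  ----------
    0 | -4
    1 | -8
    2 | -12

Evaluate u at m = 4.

-20

Write u(m) = am + b; the 3 given values yield a linear system in the 2 coefficients.
Solving, u(m) = -4m - 4.
Then u(4) = -20.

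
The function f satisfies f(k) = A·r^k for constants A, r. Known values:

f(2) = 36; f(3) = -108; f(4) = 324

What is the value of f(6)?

2916

Consecutive ratio: -108/36 = -3, and 324/(-108) = -3, so r = -3.
Then A·(-3)^2 = 36 gives A = 4, and f(k) = 4·(-3)^k.
f(6) = 4·(-3)^6 = 2916.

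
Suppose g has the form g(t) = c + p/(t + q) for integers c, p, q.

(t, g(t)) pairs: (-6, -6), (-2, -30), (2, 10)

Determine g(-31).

-1

(g(t) − c)(t + q) = p for each data point; the three points give a linear system in c and q, then p follows.
Solving: c = 0, q = 1, p = 30, so g(t) = 30/(t + 1).
Then g(-31) = 0 + 30/(-30) = -1.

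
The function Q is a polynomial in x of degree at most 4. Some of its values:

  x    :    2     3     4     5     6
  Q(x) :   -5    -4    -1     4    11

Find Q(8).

31

Write Q(x) = ax^4 + bx³ + cx² + dx + e; the 5 given values yield a linear system in the 5 coefficients.
Solving, the top 2 coefficients vanish, and Q(x) = x² - 4x - 1.
Then Q(8) = 31.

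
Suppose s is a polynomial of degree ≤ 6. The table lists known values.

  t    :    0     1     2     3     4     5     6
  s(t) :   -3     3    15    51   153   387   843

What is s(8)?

2901

First differences: 6, 12, 36, 102, 234, 456. Second differences: 6, 24, 66, 132, 222. Third differences: 18, 42, 66, 90. Fourth differences: 24, 24, 24.
Level-4 differences are constant, so s has degree 4.
Fitting a degree-4 polynomial gives s(t) = t^4 - 3t³ + 5t² + 3t - 3.
Then s(8) = 2901.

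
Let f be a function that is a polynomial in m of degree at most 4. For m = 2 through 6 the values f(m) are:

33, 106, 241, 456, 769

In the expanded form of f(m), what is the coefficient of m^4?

0

First differences: 73, 135, 215, 313. Second differences: 62, 80, 98. Third differences: 18, 18.
Level-3 differences are constant, so f has degree 3.
Fitting a degree-3 polynomial gives f(m) = 3m³ + 4m² - 4m + 1.
The coefficient of m^4 is 0.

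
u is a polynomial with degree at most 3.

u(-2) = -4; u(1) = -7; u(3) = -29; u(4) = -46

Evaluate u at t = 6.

Write u(t) = at³ + bt² + ct + d; the 4 given values yield a linear system in the 4 coefficients.
Solving, the leading coefficient vanishes, and u(t) = -2t² - 3t - 2.
Then u(6) = -92.

-92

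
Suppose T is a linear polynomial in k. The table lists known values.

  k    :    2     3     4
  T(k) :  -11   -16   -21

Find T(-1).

4

First differences: -5, -5.
Level-1 differences are constant, so T has degree 1.
Fitting a degree-1 polynomial gives T(k) = -5k - 1.
Then T(-1) = 4.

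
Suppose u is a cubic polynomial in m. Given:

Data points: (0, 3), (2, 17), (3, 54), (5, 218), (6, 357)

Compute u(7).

Write u(m) = am³ + bm² + cm + d; the 5 given values yield a linear system in the 4 coefficients.
Solving, u(m) = m³ + 5m² - 7m + 3.
Then u(7) = 542.

542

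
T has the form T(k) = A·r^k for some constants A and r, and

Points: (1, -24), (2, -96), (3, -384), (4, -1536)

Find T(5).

Consecutive ratio: -96/(-24) = 4, and -384/(-96) = 4, so r = 4.
Then A·4^1 = -24 gives A = -6, and T(k) = -6·4^k.
T(5) = -6·4^5 = -6144.

-6144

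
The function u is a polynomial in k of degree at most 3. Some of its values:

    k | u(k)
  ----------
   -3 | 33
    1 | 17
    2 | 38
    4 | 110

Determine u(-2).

14

Write u(k) = ak³ + bk² + ck + d; the 4 given values yield a linear system in the 4 coefficients.
Solving, the leading coefficient vanishes, and u(k) = 5k² + 6k + 6.
Then u(-2) = 14.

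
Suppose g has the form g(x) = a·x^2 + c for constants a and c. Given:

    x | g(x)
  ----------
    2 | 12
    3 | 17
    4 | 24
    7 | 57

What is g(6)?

From g(2) = 12 and g(3) = 17: 4a + c = 12 and 9a + c = 17.
Subtracting: 5a = 5, so a = 1; then c = 12 − 1·4 = 8.
So g(x) = 1x² + 8, and g(6) = 44.

44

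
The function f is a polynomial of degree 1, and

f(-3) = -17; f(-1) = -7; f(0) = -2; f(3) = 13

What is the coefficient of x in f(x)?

Write f(x) = ax + b; the 4 given values yield a linear system in the 2 coefficients.
Solving, f(x) = 5x - 2.
The coefficient of x is 5.

5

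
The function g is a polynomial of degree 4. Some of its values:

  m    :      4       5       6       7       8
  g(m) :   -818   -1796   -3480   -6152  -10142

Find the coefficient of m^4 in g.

Write g(m) = am^4 + bm³ + cm² + dm + e; the 5 given values yield a linear system in the 5 coefficients.
Solving, g(m) = -2m^4 - 3m³ - 6m² - 3m - 6.
The coefficient of m^4 is -2.

-2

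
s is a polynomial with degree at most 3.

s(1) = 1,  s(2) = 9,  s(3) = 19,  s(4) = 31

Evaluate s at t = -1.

-9

First differences: 8, 10, 12. Second differences: 2, 2.
Level-2 differences are constant, so s has degree 2.
Fitting a degree-2 polynomial gives s(t) = t² + 5t - 5.
Then s(-1) = -9.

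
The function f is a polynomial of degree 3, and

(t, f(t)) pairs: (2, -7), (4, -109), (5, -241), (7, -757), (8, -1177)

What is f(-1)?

Write f(t) = at³ + bt² + ct + d; the 5 given values yield a linear system in the 4 coefficients.
Solving, f(t) = -3t³ + 6t² - 3t - 1.
Then f(-1) = 11.

11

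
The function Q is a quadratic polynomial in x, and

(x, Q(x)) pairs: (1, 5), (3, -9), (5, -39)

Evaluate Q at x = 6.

-60

Write Q(x) = ax² + bx + c; the 3 given values yield a linear system in the 3 coefficients.
Solving, Q(x) = -2x² + x + 6.
Then Q(6) = -60.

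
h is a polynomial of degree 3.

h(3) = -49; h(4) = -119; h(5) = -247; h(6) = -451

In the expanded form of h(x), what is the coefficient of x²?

7

Write h(x) = ax³ + bx² + cx + d; the 4 given values yield a linear system in the 4 coefficients.
Solving, h(x) = -3x³ + 7x² - 8x - 7.
The coefficient of x² is 7.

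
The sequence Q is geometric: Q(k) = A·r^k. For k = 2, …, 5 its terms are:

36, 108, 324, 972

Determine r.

Consecutive ratio: 108/36 = 3, and 324/108 = 3, so r = 3.
Then A·3^2 = 36 gives A = 4, and Q(k) = 4·3^k.

3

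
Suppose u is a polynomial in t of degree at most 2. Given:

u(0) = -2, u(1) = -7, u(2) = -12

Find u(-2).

8

First differences: -5, -5.
Level-1 differences are constant, so u has degree 1.
Fitting a degree-1 polynomial gives u(t) = -5t - 2.
Then u(-2) = 8.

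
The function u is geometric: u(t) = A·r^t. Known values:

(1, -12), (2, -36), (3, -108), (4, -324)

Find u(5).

Consecutive ratio: -36/(-12) = 3, and -108/(-36) = 3, so r = 3.
Then A·3^1 = -12 gives A = -4, and u(t) = -4·3^t.
u(5) = -4·3^5 = -972.

-972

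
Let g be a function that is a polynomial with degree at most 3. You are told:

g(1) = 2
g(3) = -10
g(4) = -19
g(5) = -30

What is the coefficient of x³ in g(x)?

Write g(x) = ax³ + bx² + cx + d; the 4 given values yield a linear system in the 4 coefficients.
Solving, the leading coefficient vanishes, and g(x) = -x² - 2x + 5.
The coefficient of x³ is 0.

0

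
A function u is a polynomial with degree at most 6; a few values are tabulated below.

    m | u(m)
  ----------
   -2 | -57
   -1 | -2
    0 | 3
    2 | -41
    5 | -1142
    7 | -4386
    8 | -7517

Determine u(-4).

Write u(m) = am^6 + bm^5 + cm^4 + dm³ + em² + pm + q; the 7 given values yield a linear system in the 7 coefficients.
Solving, the top 2 coefficients vanish, and u(m) = -2m^4 + 2m³ - 5m² - 4m + 3.
Then u(-4) = -701.

-701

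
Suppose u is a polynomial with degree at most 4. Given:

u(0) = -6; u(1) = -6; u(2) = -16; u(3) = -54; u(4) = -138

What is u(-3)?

114

First differences: 0, -10, -38, -84. Second differences: -10, -28, -46. Third differences: -18, -18.
Level-3 differences are constant, so u has degree 3.
Fitting a degree-3 polynomial gives u(t) = -3t³ + 4t² - t - 6.
Then u(-3) = 114.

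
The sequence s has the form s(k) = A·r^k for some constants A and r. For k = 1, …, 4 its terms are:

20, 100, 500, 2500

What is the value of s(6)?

62500

Consecutive ratio: 100/20 = 5, and 500/100 = 5, so r = 5.
Then A·5^1 = 20 gives A = 4, and s(k) = 4·5^k.
s(6) = 4·5^6 = 62500.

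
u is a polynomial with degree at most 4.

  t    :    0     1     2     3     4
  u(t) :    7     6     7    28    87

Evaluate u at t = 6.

First differences: -1, 1, 21, 59. Second differences: 2, 20, 38. Third differences: 18, 18.
Level-3 differences are constant, so u has degree 3.
Fitting a degree-3 polynomial gives u(t) = 3t³ - 8t² + 4t + 7.
Then u(6) = 391.

391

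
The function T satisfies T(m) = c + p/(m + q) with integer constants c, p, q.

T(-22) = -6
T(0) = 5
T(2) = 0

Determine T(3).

(T(m) − c)(m + q) = p for each data point; the three points give a linear system in c and q, then p follows.
Solving: c = -5, q = 2, p = 20, so T(m) = -5 + 20/(m + 2).
Then T(3) = -5 + 20/5 = -1.

-1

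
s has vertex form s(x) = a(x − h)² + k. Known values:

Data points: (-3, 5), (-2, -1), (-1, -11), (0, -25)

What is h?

First differences -6, -10, -14; second difference -4 = 2a, so a = -2.
Expanding, the x-coefficient is −2ah = 4h; matching it to the data gives h = -4, and then k = 7.
So s(x) = -2(x + 4)² + 7.
Hence h = -4.

-4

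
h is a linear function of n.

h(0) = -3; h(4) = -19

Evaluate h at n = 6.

-27

Write h(n) = an + b; the 2 given values yield a linear system in the 2 coefficients.
Solving, h(n) = -4n - 3.
Then h(6) = -27.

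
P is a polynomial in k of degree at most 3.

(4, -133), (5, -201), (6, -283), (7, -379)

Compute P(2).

-39

First differences: -68, -82, -96. Second differences: -14, -14.
Level-2 differences are constant, so P has degree 2.
Fitting a degree-2 polynomial gives P(k) = -7k² - 5k - 1.
Then P(2) = -39.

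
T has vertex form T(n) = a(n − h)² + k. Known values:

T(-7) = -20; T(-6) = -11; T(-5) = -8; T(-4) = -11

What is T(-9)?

First differences 9, 3, -3; second difference -6 = 2a, so a = -3.
Expanding, the n-coefficient is −2ah = 6h; matching it to the data gives h = -5, and then k = -8.
So T(n) = -3(n + 5)² − 8.
T(-9) = -3·(-4)² − 8 = -56.

-56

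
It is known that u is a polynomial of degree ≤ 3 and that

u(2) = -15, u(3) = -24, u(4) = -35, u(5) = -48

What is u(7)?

First differences: -9, -11, -13. Second differences: -2, -2.
Level-2 differences are constant, so u has degree 2.
Fitting a degree-2 polynomial gives u(t) = -t² - 4t - 3.
Then u(7) = -80.

-80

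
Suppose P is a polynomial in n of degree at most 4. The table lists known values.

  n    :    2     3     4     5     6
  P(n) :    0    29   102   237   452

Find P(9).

1757

Write P(n) = an^4 + bn³ + cn² + dn + e; the 5 given values yield a linear system in the 5 coefficients.
Solving, the leading coefficient vanishes, and P(n) = 3n³ - 5n² - 3n + 2.
Then P(9) = 1757.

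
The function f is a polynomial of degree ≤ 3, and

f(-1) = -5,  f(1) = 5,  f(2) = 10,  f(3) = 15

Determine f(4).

Write f(n) = an³ + bn² + cn + d; the 4 given values yield a linear system in the 4 coefficients.
Solving, the top 2 coefficients vanish, and f(n) = 5n.
Then f(4) = 20.

20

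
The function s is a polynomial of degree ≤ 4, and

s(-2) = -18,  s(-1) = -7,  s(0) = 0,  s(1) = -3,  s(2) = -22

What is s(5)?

Write s(m) = am^4 + bm³ + cm² + dm + e; the 5 given values yield a linear system in the 5 coefficients.
Solving, the leading coefficient vanishes, and s(m) = -m³ - 5m² + 3m.
Then s(5) = -235.

-235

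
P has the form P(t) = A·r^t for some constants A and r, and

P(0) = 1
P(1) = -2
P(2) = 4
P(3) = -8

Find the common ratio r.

Consecutive ratio: -2/1 = -2, and 4/(-2) = -2, so r = -2.
Then A·(-2)^0 = 1 gives A = 1, and P(t) = 1·(-2)^t.

-2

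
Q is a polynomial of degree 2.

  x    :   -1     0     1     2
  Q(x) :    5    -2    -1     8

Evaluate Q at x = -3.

Write Q(x) = ax² + bx + c; the 4 given values yield a linear system in the 3 coefficients.
Solving, Q(x) = 4x² - 3x - 2.
Then Q(-3) = 43.

43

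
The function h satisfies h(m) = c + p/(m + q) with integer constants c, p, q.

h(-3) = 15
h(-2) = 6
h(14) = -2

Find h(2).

0

(h(m) − c)(m + q) = p for each data point; the three points give a linear system in c and q, then p follows.
Solving: c = -3, q = 4, p = 18, so h(m) = -3 + 18/(m + 4).
Then h(2) = -3 + 18/6 = 0.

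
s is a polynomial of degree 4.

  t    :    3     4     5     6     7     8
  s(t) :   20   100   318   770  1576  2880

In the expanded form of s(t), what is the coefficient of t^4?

First differences: 80, 218, 452, 806, 1304. Second differences: 138, 234, 354, 498. Third differences: 96, 120, 144. Fourth differences: 24, 24.
Level-4 differences are constant, so s has degree 4.
Fitting a degree-4 polynomial gives s(t) = t^4 - 2t³ - 4t² + 7t + 8.
The coefficient of t^4 is 1.

1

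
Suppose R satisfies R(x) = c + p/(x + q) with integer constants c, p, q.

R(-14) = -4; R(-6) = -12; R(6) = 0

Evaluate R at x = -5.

(R(x) − c)(x + q) = p for each data point; the three points give a linear system in c and q, then p follows.
Solving: c = -2, q = 4, p = 20, so R(x) = -2 + 20/(x + 4).
Then R(-5) = -2 + 20/(-1) = -22.

-22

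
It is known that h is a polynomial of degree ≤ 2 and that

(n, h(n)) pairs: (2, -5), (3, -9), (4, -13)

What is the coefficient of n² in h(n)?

First differences: -4, -4.
Level-1 differences are constant, so h has degree 1.
Fitting a degree-1 polynomial gives h(n) = -4n + 3.
The coefficient of n² is 0.

0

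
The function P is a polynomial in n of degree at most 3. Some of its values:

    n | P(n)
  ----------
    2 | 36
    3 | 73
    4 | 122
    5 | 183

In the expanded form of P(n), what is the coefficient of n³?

Write P(n) = an³ + bn² + cn + d; the 4 given values yield a linear system in the 4 coefficients.
Solving, the leading coefficient vanishes, and P(n) = 6n² + 7n - 2.
The coefficient of n³ is 0.

0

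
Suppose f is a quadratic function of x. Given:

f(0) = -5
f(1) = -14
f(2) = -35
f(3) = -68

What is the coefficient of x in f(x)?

First differences: -9, -21, -33. Second differences: -12, -12.
Level-2 differences are constant, so f has degree 2.
Fitting a degree-2 polynomial gives f(x) = -6x² - 3x - 5.
The coefficient of x is -3.

-3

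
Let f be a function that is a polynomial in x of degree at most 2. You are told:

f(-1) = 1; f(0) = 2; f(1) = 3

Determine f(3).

5

First differences: 1, 1.
Level-1 differences are constant, so f has degree 1.
Fitting a degree-1 polynomial gives f(x) = x + 2.
Then f(3) = 5.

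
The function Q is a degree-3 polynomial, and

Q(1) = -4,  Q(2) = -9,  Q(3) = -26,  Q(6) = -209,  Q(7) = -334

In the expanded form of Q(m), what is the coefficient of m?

Write Q(m) = am³ + bm² + cm + d; the 5 given values yield a linear system in the 4 coefficients.
Solving, Q(m) = -m³ + 2m - 5.
The coefficient of m is 2.

2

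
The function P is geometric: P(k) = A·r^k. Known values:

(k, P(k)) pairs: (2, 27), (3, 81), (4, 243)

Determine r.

Consecutive ratio: 81/27 = 3, and 243/81 = 3, so r = 3.
Then A·3^2 = 27 gives A = 3, and P(k) = 3·3^k.

3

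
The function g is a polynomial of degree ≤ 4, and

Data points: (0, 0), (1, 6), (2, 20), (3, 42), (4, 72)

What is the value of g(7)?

Write g(m) = am^4 + bm³ + cm² + dm + e; the 5 given values yield a linear system in the 5 coefficients.
Solving, the top 2 coefficients vanish, and g(m) = 4m² + 2m.
Then g(7) = 210.

210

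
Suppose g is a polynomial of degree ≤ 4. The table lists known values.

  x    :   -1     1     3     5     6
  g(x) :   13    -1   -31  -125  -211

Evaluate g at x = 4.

-67

Write g(x) = ax^4 + bx³ + cx² + dx + e; the 5 given values yield a linear system in the 5 coefficients.
Solving, the leading coefficient vanishes, and g(x) = -x³ + x² - 6x + 5.
Then g(4) = -67.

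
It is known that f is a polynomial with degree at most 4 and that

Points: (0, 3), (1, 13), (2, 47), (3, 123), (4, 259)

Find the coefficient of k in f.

4

Write f(k) = ak^4 + bk³ + ck² + dk + e; the 5 given values yield a linear system in the 5 coefficients.
Solving, the leading coefficient vanishes, and f(k) = 3k³ + 3k² + 4k + 3.
The coefficient of k is 4.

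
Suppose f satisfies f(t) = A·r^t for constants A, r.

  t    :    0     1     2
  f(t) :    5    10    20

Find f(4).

Consecutive ratio: 10/5 = 2, and 20/10 = 2, so r = 2.
Then A·2^0 = 5 gives A = 5, and f(t) = 5·2^t.
f(4) = 5·2^4 = 80.

80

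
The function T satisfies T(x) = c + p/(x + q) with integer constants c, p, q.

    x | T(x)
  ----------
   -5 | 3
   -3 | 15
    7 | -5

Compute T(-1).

(T(x) − c)(x + q) = p for each data point; the three points give a linear system in c and q, then p follows.
Solving: c = -3, q = 2, p = -18, so T(x) = -3 − 18/(x + 2).
Then T(-1) = -3 − 18/1 = -21.

-21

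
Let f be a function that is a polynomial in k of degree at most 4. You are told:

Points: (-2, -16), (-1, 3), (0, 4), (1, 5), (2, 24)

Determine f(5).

First differences: 19, 1, 1, 19. Second differences: -18, 0, 18. Third differences: 18, 18.
Level-3 differences are constant, so f has degree 3.
Fitting a degree-3 polynomial gives f(k) = 3k³ - 2k + 4.
Then f(5) = 369.

369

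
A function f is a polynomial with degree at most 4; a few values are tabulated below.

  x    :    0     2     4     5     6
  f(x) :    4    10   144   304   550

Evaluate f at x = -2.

-18

Write f(x) = ax^4 + bx³ + cx² + dx + e; the 5 given values yield a linear system in the 5 coefficients.
Solving, the leading coefficient vanishes, and f(x) = 3x³ - 2x² - 5x + 4.
Then f(-2) = -18.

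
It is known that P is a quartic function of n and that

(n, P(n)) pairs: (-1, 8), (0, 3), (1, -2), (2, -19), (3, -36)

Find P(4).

Write P(n) = an^4 + bn³ + cn² + dn + e; the 5 given values yield a linear system in the 5 coefficients.
Solving, P(n) = n^4 - 4n³ - n² - n + 3.
Then P(4) = -17.

-17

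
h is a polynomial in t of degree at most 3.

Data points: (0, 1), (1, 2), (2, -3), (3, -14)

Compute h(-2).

-19

Write h(t) = at³ + bt² + ct + d; the 4 given values yield a linear system in the 4 coefficients.
Solving, the leading coefficient vanishes, and h(t) = -3t² + 4t + 1.
Then h(-2) = -19.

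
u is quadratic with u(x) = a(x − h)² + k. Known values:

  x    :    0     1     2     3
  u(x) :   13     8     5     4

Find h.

3

First differences -5, -3, -1; second difference 2 = 2a, so a = 1.
Expanding, the x-coefficient is −2ah = -2h; matching it to the data gives h = 3, and then k = 4.
So u(x) = 1(x − 3)² + 4.
Hence h = 3.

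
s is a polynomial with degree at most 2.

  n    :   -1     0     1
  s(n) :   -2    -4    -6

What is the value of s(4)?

Write s(n) = an² + bn + c; the 3 given values yield a linear system in the 3 coefficients.
Solving, the leading coefficient vanishes, and s(n) = -2n - 4.
Then s(4) = -12.

-12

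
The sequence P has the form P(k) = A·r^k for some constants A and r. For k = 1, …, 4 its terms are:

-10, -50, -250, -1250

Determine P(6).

Consecutive ratio: -50/(-10) = 5, and -250/(-50) = 5, so r = 5.
Then A·5^1 = -10 gives A = -2, and P(k) = -2·5^k.
P(6) = -2·5^6 = -31250.

-31250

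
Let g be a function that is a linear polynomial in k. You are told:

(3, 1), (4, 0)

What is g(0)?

Write g(k) = ak + b; the 2 given values yield a linear system in the 2 coefficients.
Solving, g(k) = -k + 4.
Then g(0) = 4.

4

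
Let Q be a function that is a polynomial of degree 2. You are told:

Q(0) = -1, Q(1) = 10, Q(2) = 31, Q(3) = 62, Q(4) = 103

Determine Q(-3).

Write Q(k) = ak² + bk + c; the 5 given values yield a linear system in the 3 coefficients.
Solving, Q(k) = 5k² + 6k - 1.
Then Q(-3) = 26.

26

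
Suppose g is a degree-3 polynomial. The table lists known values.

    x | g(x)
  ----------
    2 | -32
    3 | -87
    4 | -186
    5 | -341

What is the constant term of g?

Write g(x) = ax³ + bx² + cx + d; the 4 given values yield a linear system in the 4 coefficients.
Solving, g(x) = -2x³ - 4x² + 3x - 6.
The constant term is g(0) = -6.

-6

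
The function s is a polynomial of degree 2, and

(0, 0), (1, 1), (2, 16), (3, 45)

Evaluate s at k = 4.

88

Write s(k) = ak² + bk + c; the 4 given values yield a linear system in the 3 coefficients.
Solving, s(k) = 7k² - 6k.
Then s(4) = 88.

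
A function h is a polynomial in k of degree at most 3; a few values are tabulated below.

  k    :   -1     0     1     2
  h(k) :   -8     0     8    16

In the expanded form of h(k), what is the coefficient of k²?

First differences: 8, 8, 8.
Level-1 differences are constant, so h has degree 1.
Fitting a degree-1 polynomial gives h(k) = 8k.
The coefficient of k² is 0.

0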